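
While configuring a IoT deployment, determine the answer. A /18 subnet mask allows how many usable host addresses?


Given: subnet mask /18
Host bits = 32 - 18 = 14
Total addresses = 2^14 = 16384
Usable hosts = 16384 - 2 (network + broadcast) = 16382

16382


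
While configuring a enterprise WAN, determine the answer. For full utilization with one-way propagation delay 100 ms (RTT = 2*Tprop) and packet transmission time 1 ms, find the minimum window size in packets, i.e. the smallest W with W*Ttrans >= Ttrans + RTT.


Given: Ttrans = 1 ms, RTT = 200 ms (= 2 * Tprop, Tprop = 100 ms)
Time until first ACK returns = Ttrans + RTT = 1 + 200 = 201 ms
Need W * Ttrans >= Ttrans + RTT  ->  W >= (Ttrans + RTT) / Ttrans
(Ttrans + RTT) / Ttrans = 201 / 1 = 201
W_min = ceil(201) = 201

201


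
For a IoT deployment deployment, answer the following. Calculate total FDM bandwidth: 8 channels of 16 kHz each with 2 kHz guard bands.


Given: 8 channels, 16 kHz each, guard = 2 kHz
Channel bandwidth = 8 * 16 = 128 kHz
Guard bands = 7 gaps * 2 kHz = 14 kHz
Total = 128 + 14 = 142 kHz

142


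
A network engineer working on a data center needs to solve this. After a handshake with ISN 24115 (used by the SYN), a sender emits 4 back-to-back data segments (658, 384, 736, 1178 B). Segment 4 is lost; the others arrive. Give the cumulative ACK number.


SYN uses sequence number 24115; first data byte = ISN + 1 = 24116.
Segment 1: SEQ = 24116, len = 658 B, covers [24116, 24773]
Segment 2: SEQ = 24774, len = 384 B, covers [24774, 25157]
Segment 3: SEQ = 25158, len = 736 B, covers [25158, 25893]
Segment 4: SEQ = 25894, len = 1178 B, covers [25894, 27071] [LOST]
In-order data received: bytes [24116, 25893] (segments 1..3).
Segment 4 missing -> gap begins at byte 25894.
Cumulative ACK = next expected in-order byte = 24116 + 658 + 384 + 736 = 25894

25894


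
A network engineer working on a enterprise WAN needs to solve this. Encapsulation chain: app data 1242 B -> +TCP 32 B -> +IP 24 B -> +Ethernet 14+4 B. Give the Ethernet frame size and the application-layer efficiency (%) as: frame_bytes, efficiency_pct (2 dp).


TCP segment = 1242 + 32 = 1274 B
IP packet = 1274 + 24 = 1298 B
Ethernet frame = 1298 + 14 + 4 = 1316 B
Efficiency = app / frame = 1242 / 1316 = 0.943769 = 94.3769% -> 94.38% (2 dp)

1316, 94.38


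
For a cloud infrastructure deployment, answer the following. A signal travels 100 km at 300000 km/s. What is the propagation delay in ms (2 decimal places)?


Given: distance = 100 km, speed = 300000 km/s
Delay = distance / speed = 100 / 300000 seconds
Delay in ms = 100 * 1000 / 300000
Delay = 0.3333 ms
Rounded to 2 dp = 0.33 ms

0.33


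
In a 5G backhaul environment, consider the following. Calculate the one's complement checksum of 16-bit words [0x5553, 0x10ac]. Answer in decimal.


Given words: [0x5553, 0x10ac]
Step 1: Sum all words
Raw sum = 21843 + 4268 = 26111
One's complement = ~26111 & 0xFFFF = 39424

39424


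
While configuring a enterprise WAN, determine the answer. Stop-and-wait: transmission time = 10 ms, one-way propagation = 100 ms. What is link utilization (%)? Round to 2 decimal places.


Given: Ttrans = 10 ms, Tprop = 100 ms
RTT = 2 * Tprop = 2 * 100 = 200 ms
U = Ttrans / (Ttrans + RTT)
U = 10 / (10 + 200)
U = 10 / 210 = 0.047619
U% = 4.76%

4.76


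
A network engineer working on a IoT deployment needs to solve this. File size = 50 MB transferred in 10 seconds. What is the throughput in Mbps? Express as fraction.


Given: file = 50 MB, time = 10 s
File in Mb = 50 * 8 = 400 Mb
Throughput = 400 / 10 Mbps
Throughput = 40 Mbps

40


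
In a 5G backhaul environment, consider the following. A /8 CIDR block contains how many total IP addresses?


Given: CIDR prefix /8
Host bits = 32 - 8 = 24
Total addresses = 2^24 = 16777216

16777216


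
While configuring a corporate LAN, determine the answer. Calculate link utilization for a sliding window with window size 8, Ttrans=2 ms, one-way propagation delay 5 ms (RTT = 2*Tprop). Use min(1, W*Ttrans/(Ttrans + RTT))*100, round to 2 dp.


Given: W = 8, Ttrans = 2 ms, RTT = 10 ms (= 2 * Tprop, Tprop = 5 ms)
Cycle time = Ttrans + RTT = 2 + 10 = 12 ms (first packet sent until its ACK returns)
W * Ttrans = 8 * 2 = 16 ms of sending per cycle
W * Ttrans / (Ttrans + RTT) = 16 / 12 = 1.333333
U = min(1, 1.333333) = 1.000000
U% = 100.00%

100.00


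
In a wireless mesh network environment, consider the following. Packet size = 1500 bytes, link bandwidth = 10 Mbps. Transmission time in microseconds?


Given: packet = 1500 bytes, bandwidth = 10 Mbps
Packet in bits = 1500 * 8 = 12000 bits
Bandwidth = 10 * 10^6 = 10000000 bps
Time = 12000 / 10000000 seconds
Time in us = 12000 * 10^6 / 10000000 = 1200

1200


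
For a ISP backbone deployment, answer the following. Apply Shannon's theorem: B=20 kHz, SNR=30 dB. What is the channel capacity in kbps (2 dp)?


Given: B = 20 kHz, SNR = 30 dB
SNR linear = 10^(30/10) = 1000
1 + SNR = 1001
log2(1001) = 9.9672262588
C = 20 * 1000 * 9.9672262588 = 199344.5252 bps
C = 199.344525 kbps -> 199.34 kbps (2 dp)

199.34


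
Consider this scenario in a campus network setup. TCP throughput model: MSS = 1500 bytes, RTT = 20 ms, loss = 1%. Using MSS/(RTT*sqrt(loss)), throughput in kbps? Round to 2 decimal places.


Given: MSS = 1500 bytes, RTT = 20 ms, loss = 1%
RTT in seconds = 20 / 1000 = 0.02
Loss rate = 1% = 0.01
sqrt(loss) = sqrt(0.01) = 0.1
Throughput (bytes/s) = 1500 / (0.02 * 0.1) = 750000.0000
Throughput (kbps) = 750000.0000 * 8 / 1000 = 6000.000000 -> 6000.00 kbps (2 dp)

6000.00


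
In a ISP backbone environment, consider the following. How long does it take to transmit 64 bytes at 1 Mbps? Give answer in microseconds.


Given: packet = 64 bytes, bandwidth = 1 Mbps
Packet in bits = 64 * 8 = 512 bits
Bandwidth = 1 * 10^6 = 1000000 bps
Time = 512 / 1000000 seconds
Time in us = 512 * 10^6 / 1000000 = 512

512


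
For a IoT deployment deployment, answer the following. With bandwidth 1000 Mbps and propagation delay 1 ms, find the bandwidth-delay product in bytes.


Given: bandwidth = 1000 Mbps, delay = 1 ms
BDP in bits = 1000 * 10^6 * 1 / 1000
BDP in bits = 1000000
BDP in bytes = 1000000 / 8 = 125000

125000


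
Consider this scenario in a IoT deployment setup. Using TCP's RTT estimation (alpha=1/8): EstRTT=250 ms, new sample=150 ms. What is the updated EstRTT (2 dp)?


Given: EstRTT = 250 ms, SampleRTT = 150 ms, alpha = 1/8
New EstRTT = (1 - alpha) * EstRTT + alpha * SampleRTT
(7/8) * 250 = 218.75
(1/8) * 150 = 18.75
New EstRTT = 218.75 + 18.75 = 237.5 ms -> 237.50 ms (2 dp)

237.50


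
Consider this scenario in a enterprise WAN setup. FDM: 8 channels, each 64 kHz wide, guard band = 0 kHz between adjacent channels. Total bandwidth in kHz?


Given: 8 channels, 64 kHz each, guard = 0 kHz
Channel bandwidth = 8 * 64 = 512 kHz
Guard bands = 7 gaps * 0 kHz = 0 kHz
Total = 512 + 0 = 512 kHz

512


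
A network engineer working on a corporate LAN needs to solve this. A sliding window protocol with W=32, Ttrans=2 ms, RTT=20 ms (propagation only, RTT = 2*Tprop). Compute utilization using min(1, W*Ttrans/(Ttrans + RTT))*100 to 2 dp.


Given: W = 32, Ttrans = 2 ms, RTT = 20 ms (= 2 * Tprop, Tprop = 10 ms)
Cycle time = Ttrans + RTT = 2 + 20 = 22 ms (first packet sent until its ACK returns)
W * Ttrans = 32 * 2 = 64 ms of sending per cycle
W * Ttrans / (Ttrans + RTT) = 64 / 22 = 2.909091
U = min(1, 2.909091) = 1.000000
U% = 100.00%

100.00


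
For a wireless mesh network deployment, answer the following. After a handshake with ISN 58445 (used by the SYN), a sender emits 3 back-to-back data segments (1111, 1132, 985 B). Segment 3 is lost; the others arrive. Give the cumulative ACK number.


SYN uses sequence number 58445; first data byte = ISN + 1 = 58446.
Segment 1: SEQ = 58446, len = 1111 B, covers [58446, 59556]
Segment 2: SEQ = 59557, len = 1132 B, covers [59557, 60688]
Segment 3: SEQ = 60689, len = 985 B, covers [60689, 61673] [LOST]
In-order data received: bytes [58446, 60688] (segments 1..2).
Segment 3 missing -> gap begins at byte 60689.
Cumulative ACK = next expected in-order byte = 58446 + 1111 + 1132 = 60689

60689


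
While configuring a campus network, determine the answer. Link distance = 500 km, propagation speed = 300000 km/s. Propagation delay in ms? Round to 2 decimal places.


Given: distance = 500 km, speed = 300000 km/s
Delay = distance / speed = 500 / 300000 seconds
Delay in ms = 500 * 1000 / 300000
Delay = 1.6667 ms
Rounded to 2 dp = 1.67 ms

1.67


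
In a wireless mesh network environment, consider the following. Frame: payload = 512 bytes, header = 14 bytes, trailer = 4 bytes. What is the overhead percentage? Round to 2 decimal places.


Given: payload = 512 B, header = 14 B, trailer = 4 B
Overhead bytes = header + trailer = 14 + 4 = 18
Total frame = payload + overhead = 512 + 18 = 530
Overhead % = 18 / 530 * 100 = 3.3962% -> 3.40% (2 dp)

3.40


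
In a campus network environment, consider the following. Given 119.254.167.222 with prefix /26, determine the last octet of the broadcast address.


Given: IP = 119.254.167.222, prefix = /26
Host bits = 32 - 26 = 6
Network last octet = 222 AND mask = 192
Host part size = 2^6 - 1 = 63
Broadcast last octet = 192 OR 63 = 255

255


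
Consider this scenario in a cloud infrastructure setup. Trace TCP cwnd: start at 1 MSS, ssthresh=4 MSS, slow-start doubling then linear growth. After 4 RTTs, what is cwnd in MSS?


RTT 0: cwnd = 1 MSS (initial)
RTT 1: cwnd = 2 MSS (slow start, doubled)
RTT 2: cwnd = 4 MSS (slow start, doubled)
RTT 3: cwnd = 5 MSS (congestion avoidance, +1)
RTT 4: cwnd = 6 MSS (congestion avoidance, +1)

6


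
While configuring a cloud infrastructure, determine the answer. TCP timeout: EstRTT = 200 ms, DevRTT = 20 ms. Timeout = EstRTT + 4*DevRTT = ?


Given: EstRTT = 200 ms, DevRTT = 20 ms
Timeout = EstRTT + 4 * DevRTT
4 * DevRTT = 4 * 20 = 80
Timeout = 200 + 80 = 280 ms

280


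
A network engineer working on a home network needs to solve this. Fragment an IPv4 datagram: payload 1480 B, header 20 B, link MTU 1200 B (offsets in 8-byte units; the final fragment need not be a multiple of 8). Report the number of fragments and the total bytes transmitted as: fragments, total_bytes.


Max data per non-final fragment = floor((MTU - header)/8)*8 = floor((1200 - 20)/8)*8 = floor(1180/8)*8 = 1176 B
Final fragment needs no 8-byte alignment: it can carry up to MTU - header = 1180 B
Non-final fragments needed = ceil((payload - 1180) / 1176) = ceil(300/1176) = ceil(0.2551) = 1
Number of fragments = 1 + 1 = 2
Fragment sizes (data): 1 * 1176 B + 304 B (last, 304 <= 1180 OK)
Total bytes sent = payload + n_frags * header = 1480 + 2*20 = 1480 + 40 = 1520 B

2, 1520


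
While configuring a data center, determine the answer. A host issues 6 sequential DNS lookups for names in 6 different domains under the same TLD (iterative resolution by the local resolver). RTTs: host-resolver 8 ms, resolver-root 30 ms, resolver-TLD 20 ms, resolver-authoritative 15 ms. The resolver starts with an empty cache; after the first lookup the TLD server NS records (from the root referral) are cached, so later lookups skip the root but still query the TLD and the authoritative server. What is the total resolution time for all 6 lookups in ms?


Lookup 1 (cold cache): local + root + TLD + auth = 8 + 30 + 20 + 15 = 73 ms
Lookups 2..6 (TLD NS cached -> skip root; new domain -> still ask TLD and auth): local + TLD + auth = 8 + 20 + 15 = 43 ms each
Remaining 5 lookups: 5 * 43 = 215 ms
Total = 73 + 215 = 288 ms

288


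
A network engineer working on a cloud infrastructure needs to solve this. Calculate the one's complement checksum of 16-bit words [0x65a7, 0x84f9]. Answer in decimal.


Given words: [0x65a7, 0x84f9]
Step 1: Sum all words
Raw sum = 26023 + 34041 = 60064
One's complement = ~60064 & 0xFFFF = 5471

5471


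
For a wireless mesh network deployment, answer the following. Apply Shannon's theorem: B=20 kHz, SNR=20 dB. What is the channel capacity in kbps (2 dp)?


Given: B = 20 kHz, SNR = 20 dB
SNR linear = 10^(20/10) = 100
1 + SNR = 101
log2(101) = 6.6582114828
C = 20 * 1000 * 6.6582114828 = 133164.2297 bps
C = 133.164230 kbps -> 133.16 kbps (2 dp)

133.16


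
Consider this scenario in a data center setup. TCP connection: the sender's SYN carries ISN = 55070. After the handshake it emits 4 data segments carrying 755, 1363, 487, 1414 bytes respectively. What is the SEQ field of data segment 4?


The SYN occupies sequence number ISN = 55070, so the first data byte is ISN + 1 = 55071.
SEQ of data segment i = (ISN + 1) + sum of payload sizes of segments 1..i-1.
Segment 1: SEQ = 55071, payload = 755 bytes
Segment 2: SEQ = 55826, payload = 1363 bytes
Segment 3: SEQ = 57189, payload = 487 bytes
Segment 4: SEQ = 57676, payload = 1414 bytes
SEQ of segment 4 = 55071 + 755 + 1363 + 487 = 57676

57676


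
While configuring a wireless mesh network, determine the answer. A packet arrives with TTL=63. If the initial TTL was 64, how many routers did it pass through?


Given: initial TTL = 64, received TTL = 63
Hops = initial TTL - received TTL
Hops = 64 - 63 = 1

1


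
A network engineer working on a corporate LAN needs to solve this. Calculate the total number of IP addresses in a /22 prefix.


Given: CIDR prefix /22
Host bits = 32 - 22 = 10
Total addresses = 2^10 = 1024

1024


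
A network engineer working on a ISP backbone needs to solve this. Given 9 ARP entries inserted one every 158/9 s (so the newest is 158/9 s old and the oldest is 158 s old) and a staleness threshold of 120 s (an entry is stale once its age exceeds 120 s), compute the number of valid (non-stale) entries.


Ages are k * 158/9 s for k = 1..9 (spacing = 17.5556 s).
Entry k is valid iff k * 158/9 <= 120 iff k <= 9 * 120 / 158 = 6.8354
n_valid = floor(6.8354) = 6
(n_stale = 9 - 6 = 3)

6


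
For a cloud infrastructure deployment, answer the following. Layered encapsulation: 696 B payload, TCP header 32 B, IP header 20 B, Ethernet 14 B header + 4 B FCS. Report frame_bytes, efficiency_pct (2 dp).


TCP segment = 696 + 32 = 728 B
IP packet = 728 + 20 = 748 B
Ethernet frame = 748 + 14 + 4 = 766 B
Efficiency = app / frame = 696 / 766 = 0.908616 = 90.8616% -> 90.86% (2 dp)

766, 90.86


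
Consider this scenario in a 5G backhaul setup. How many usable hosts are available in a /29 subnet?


Given: subnet mask /29
Host bits = 32 - 29 = 3
Total addresses = 2^3 = 8
Usable hosts = 8 - 2 (network + broadcast) = 6

6


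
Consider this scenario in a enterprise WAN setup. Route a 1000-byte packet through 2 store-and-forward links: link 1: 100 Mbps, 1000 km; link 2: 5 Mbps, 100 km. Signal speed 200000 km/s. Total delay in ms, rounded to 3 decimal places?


Packet = 1000 bytes = 8000 bits. Store-and-forward: sum (t_trans + t_prop) per link.
Link 1: t_trans = 8000/(100*10^6) s = 0.0800 ms; t_prop = 1000/200000 s = 5.0000 ms; subtotal = 5.0800 ms
Link 2: t_trans = 8000/(5*10^6) s = 1.6000 ms; t_prop = 100/200000 s = 0.5000 ms; subtotal = 2.1000 ms
End-to-end = 5.0800 + 2.1000 = 7.1800 ms -> 7.180 ms (3 dp)

7.180


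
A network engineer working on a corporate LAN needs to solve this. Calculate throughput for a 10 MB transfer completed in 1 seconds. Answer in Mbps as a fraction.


Given: file = 10 MB, time = 1 s
File in Mb = 10 * 8 = 80 Mb
Throughput = 80 / 1 Mbps
Throughput = 80 Mbps

80


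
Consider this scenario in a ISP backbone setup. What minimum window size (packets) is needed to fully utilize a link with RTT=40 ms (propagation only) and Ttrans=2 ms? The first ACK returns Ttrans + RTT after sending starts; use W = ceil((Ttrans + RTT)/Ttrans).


Given: Ttrans = 2 ms, RTT = 40 ms (= 2 * Tprop, Tprop = 20 ms)
Time until first ACK returns = Ttrans + RTT = 2 + 40 = 42 ms
Need W * Ttrans >= Ttrans + RTT  ->  W >= (Ttrans + RTT) / Ttrans
(Ttrans + RTT) / Ttrans = 42 / 2 = 21
W_min = ceil(21) = 21

21


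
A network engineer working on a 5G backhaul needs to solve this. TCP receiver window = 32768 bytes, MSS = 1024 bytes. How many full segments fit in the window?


Given: RWND = 32768 bytes, MSS = 1024 bytes
Full segments = floor(RWND / MSS)
Full segments = floor(32768 / 1024)
Full segments = floor(32.0) = 32

32


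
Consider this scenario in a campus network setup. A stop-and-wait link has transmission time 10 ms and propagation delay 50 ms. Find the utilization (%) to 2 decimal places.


Given: Ttrans = 10 ms, Tprop = 50 ms
RTT = 2 * Tprop = 2 * 50 = 100 ms
U = Ttrans / (Ttrans + RTT)
U = 10 / (10 + 100)
U = 10 / 110 = 0.090909
U% = 9.09%

9.09


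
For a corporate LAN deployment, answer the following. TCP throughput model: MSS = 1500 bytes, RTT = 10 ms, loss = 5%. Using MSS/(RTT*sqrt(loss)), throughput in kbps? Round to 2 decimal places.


Given: MSS = 1500 bytes, RTT = 10 ms, loss = 5%
RTT in seconds = 10 / 1000 = 0.01
Loss rate = 5% = 0.05
sqrt(loss) = sqrt(0.05) = 0.223606797750
Throughput (bytes/s) = 1500 / (0.01 * 0.223606797750) = 670820.3932
Throughput (kbps) = 670820.3932 * 8 / 1000 = 5366.563146 -> 5366.56 kbps (2 dp)

5366.56


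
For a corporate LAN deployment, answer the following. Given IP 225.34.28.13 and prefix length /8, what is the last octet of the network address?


Given: IP = 225.34.28.13, prefix = /8
Subnet mask = 255.0.0.0
Last octet of IP: 13
Last octet of mask: 0
Network last octet = 13 AND 0 = 0

0


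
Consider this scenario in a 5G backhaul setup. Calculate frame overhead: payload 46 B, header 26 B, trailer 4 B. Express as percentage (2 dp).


Given: payload = 46 B, header = 26 B, trailer = 4 B
Overhead bytes = header + trailer = 26 + 4 = 30
Total frame = payload + overhead = 46 + 30 = 76
Overhead % = 30 / 76 * 100 = 39.4737% -> 39.47% (2 dp)

39.47


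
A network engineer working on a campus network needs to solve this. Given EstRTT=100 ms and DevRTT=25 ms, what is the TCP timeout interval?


Given: EstRTT = 100 ms, DevRTT = 25 ms
Timeout = EstRTT + 4 * DevRTT
4 * DevRTT = 4 * 25 = 100
Timeout = 100 + 100 = 200 ms

200


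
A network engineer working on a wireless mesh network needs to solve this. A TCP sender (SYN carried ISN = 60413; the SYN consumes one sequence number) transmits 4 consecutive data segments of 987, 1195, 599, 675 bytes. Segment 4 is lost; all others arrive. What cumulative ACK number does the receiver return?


SYN uses sequence number 60413; first data byte = ISN + 1 = 60414.
Segment 1: SEQ = 60414, len = 987 B, covers [60414, 61400]
Segment 2: SEQ = 61401, len = 1195 B, covers [61401, 62595]
Segment 3: SEQ = 62596, len = 599 B, covers [62596, 63194]
Segment 4: SEQ = 63195, len = 675 B, covers [63195, 63869] [LOST]
In-order data received: bytes [60414, 63194] (segments 1..3).
Segment 4 missing -> gap begins at byte 63195.
Cumulative ACK = next expected in-order byte = 60414 + 987 + 1195 + 599 = 63195

63195


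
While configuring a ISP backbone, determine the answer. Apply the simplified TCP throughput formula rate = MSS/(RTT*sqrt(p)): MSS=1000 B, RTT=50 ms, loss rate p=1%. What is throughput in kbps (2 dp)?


Given: MSS = 1000 bytes, RTT = 50 ms, loss = 1%
RTT in seconds = 50 / 1000 = 0.05
Loss rate = 1% = 0.01
sqrt(loss) = sqrt(0.01) = 0.1
Throughput (bytes/s) = 1000 / (0.05 * 0.1) = 200000.0000
Throughput (kbps) = 200000.0000 * 8 / 1000 = 1600.000000 -> 1600.00 kbps (2 dp)

1600.00


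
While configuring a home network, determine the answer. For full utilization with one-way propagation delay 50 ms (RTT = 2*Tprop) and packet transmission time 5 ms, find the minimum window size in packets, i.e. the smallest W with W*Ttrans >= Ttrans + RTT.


Given: Ttrans = 5 ms, RTT = 100 ms (= 2 * Tprop, Tprop = 50 ms)
Time until first ACK returns = Ttrans + RTT = 5 + 100 = 105 ms
Need W * Ttrans >= Ttrans + RTT  ->  W >= (Ttrans + RTT) / Ttrans
(Ttrans + RTT) / Ttrans = 105 / 5 = 21
W_min = ceil(21) = 21

21


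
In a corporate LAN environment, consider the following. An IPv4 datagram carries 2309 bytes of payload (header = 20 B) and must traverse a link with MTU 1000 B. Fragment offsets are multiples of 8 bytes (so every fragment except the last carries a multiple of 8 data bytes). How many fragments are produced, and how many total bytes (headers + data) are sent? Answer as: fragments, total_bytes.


Max data per non-final fragment = floor((MTU - header)/8)*8 = floor((1000 - 20)/8)*8 = floor(980/8)*8 = 976 B
Final fragment needs no 8-byte alignment: it can carry up to MTU - header = 980 B
Non-final fragments needed = ceil((payload - 980) / 976) = ceil(1329/976) = ceil(1.3617) = 2
Number of fragments = 2 + 1 = 3
Fragment sizes (data): 2 * 976 B + 357 B (last, 357 <= 980 OK)
Total bytes sent = payload + n_frags * header = 2309 + 3*20 = 2309 + 60 = 2369 B

3, 2369


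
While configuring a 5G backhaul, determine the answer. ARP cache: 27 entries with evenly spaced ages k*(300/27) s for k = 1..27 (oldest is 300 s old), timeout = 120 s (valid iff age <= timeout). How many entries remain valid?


Ages are k * 300/27 s for k = 1..27 (spacing = 11.1111 s).
Entry k is valid iff k * 300/27 <= 120 iff k <= 27 * 120 / 300 = 10.8000
n_valid = floor(10.8000) = 10
(n_stale = 27 - 10 = 17)

10


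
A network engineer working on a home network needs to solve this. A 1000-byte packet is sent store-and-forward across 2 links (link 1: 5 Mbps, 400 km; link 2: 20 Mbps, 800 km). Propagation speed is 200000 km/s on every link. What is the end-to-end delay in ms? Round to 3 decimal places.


Packet = 1000 bytes = 8000 bits. Store-and-forward: sum (t_trans + t_prop) per link.
Link 1: t_trans = 8000/(5*10^6) s = 1.6000 ms; t_prop = 400/200000 s = 2.0000 ms; subtotal = 3.6000 ms
Link 2: t_trans = 8000/(20*10^6) s = 0.4000 ms; t_prop = 800/200000 s = 4.0000 ms; subtotal = 4.4000 ms
End-to-end = 3.6000 + 4.4000 = 8.0000 ms -> 8.000 ms (3 dp)

8.000


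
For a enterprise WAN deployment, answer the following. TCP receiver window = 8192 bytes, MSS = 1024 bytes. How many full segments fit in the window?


Given: RWND = 8192 bytes, MSS = 1024 bytes
Full segments = floor(RWND / MSS)
Full segments = floor(8192 / 1024)
Full segments = floor(8.0) = 8

8


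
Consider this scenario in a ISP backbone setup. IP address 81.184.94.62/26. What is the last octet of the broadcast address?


Given: IP = 81.184.94.62, prefix = /26
Host bits = 32 - 26 = 6
Network last octet = 62 AND mask = 0
Host part size = 2^6 - 1 = 63
Broadcast last octet = 0 OR 63 = 63

63


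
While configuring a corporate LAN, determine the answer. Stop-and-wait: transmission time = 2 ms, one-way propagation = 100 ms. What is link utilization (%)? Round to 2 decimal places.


Given: Ttrans = 2 ms, Tprop = 100 ms
RTT = 2 * Tprop = 2 * 100 = 200 ms
U = Ttrans / (Ttrans + RTT)
U = 2 / (2 + 200)
U = 2 / 202 = 0.009901
U% = 0.99%

0.99


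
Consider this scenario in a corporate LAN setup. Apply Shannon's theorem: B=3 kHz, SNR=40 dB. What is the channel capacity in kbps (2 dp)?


Given: B = 3 kHz, SNR = 40 dB
SNR linear = 10^(40/10) = 10000
1 + SNR = 10001
log2(10001) = 13.2878566418
C = 3 * 1000 * 13.2878566418 = 39863.5699 bps
C = 39.863570 kbps -> 39.86 kbps (2 dp)

39.86


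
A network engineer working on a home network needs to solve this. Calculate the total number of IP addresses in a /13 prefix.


Given: CIDR prefix /13
Host bits = 32 - 13 = 19
Total addresses = 2^19 = 524288

524288


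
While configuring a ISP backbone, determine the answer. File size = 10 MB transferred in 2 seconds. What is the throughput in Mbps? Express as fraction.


Given: file = 10 MB, time = 2 s
File in Mb = 10 * 8 = 80 Mb
Throughput = 80 / 2 Mbps
Throughput = 40 Mbps

40


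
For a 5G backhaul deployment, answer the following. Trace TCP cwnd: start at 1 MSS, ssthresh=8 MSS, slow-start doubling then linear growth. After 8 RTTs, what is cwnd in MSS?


RTT 0: cwnd = 1 MSS (initial)
RTT 1: cwnd = 2 MSS (slow start, doubled)
RTT 2: cwnd = 4 MSS (slow start, doubled)
RTT 3: cwnd = 8 MSS (slow start, doubled)
RTT 4: cwnd = 9 MSS (congestion avoidance, +1)
RTT 5: cwnd = 10 MSS (congestion avoidance, +1)
RTT 6: cwnd = 11 MSS (congestion avoidance, +1)
RTT 7: cwnd = 12 MSS (congestion avoidance, +1)
RTT 8: cwnd = 13 MSS (congestion avoidance, +1)

13


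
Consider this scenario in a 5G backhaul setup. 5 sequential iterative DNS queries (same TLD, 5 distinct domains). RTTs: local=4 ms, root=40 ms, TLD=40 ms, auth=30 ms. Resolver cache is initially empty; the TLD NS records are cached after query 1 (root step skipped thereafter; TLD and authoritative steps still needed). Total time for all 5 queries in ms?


Lookup 1 (cold cache): local + root + TLD + auth = 4 + 40 + 40 + 30 = 114 ms
Lookups 2..5 (TLD NS cached -> skip root; new domain -> still ask TLD and auth): local + TLD + auth = 4 + 40 + 30 = 74 ms each
Remaining 4 lookups: 4 * 74 = 296 ms
Total = 114 + 296 = 410 ms

410


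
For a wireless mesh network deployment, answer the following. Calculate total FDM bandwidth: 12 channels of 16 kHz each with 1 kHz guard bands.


Given: 12 channels, 16 kHz each, guard = 1 kHz
Channel bandwidth = 12 * 16 = 192 kHz
Guard bands = 11 gaps * 1 kHz = 11 kHz
Total = 192 + 11 = 203 kHz

203


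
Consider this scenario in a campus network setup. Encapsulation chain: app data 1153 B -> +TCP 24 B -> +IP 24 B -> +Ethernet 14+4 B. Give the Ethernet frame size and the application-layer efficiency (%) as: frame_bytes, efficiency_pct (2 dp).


TCP segment = 1153 + 24 = 1177 B
IP packet = 1177 + 24 = 1201 B
Ethernet frame = 1201 + 14 + 4 = 1219 B
Efficiency = app / frame = 1153 / 1219 = 0.945857 = 94.5857% -> 94.59% (2 dp)

1219, 94.59


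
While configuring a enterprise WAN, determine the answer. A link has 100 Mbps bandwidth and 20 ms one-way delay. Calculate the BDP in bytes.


Given: bandwidth = 100 Mbps, delay = 20 ms
BDP in bits = 100 * 10^6 * 20 / 1000
BDP in bits = 2000000
BDP in bytes = 2000000 / 8 = 250000

250000


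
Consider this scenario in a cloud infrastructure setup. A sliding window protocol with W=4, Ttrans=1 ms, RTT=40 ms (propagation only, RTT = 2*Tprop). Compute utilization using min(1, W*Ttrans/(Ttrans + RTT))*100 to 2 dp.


Given: W = 4, Ttrans = 1 ms, RTT = 40 ms (= 2 * Tprop, Tprop = 20 ms)
Cycle time = Ttrans + RTT = 1 + 40 = 41 ms (first packet sent until its ACK returns)
W * Ttrans = 4 * 1 = 4 ms of sending per cycle
W * Ttrans / (Ttrans + RTT) = 4 / 41 = 0.097561
U = min(1, 0.097561) = 0.097561
U% = 9.76%

9.76


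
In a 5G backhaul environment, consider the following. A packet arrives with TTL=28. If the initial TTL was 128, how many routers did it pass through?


Given: initial TTL = 128, received TTL = 28
Hops = initial TTL - received TTL
Hops = 128 - 28 = 100

100


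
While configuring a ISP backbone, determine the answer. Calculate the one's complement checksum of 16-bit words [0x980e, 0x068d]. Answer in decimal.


Given words: [0x980e, 0x068d]
Step 1: Sum all words
Raw sum = 38926 + 1677 = 40603
One's complement = ~40603 & 0xFFFF = 24932

24932


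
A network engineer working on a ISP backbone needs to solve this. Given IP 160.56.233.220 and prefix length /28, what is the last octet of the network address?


Given: IP = 160.56.233.220, prefix = /28
Subnet mask = 255.255.255.240
Last octet of IP: 220
Last octet of mask: 240
Network last octet = 220 AND 240 = 208

208


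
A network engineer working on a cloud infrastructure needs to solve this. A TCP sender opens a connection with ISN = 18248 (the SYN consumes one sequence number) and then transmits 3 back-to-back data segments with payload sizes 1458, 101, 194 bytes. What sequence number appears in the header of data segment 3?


The SYN occupies sequence number ISN = 18248, so the first data byte is ISN + 1 = 18249.
SEQ of data segment i = (ISN + 1) + sum of payload sizes of segments 1..i-1.
Segment 1: SEQ = 18249, payload = 1458 bytes
Segment 2: SEQ = 19707, payload = 101 bytes
Segment 3: SEQ = 19808, payload = 194 bytes
SEQ of segment 3 = 18249 + 1458 + 101 = 19808

19808


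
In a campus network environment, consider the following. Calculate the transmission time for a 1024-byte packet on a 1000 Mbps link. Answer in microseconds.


Given: packet = 1024 bytes, bandwidth = 1000 Mbps
Packet in bits = 1024 * 8 = 8192 bits
Bandwidth = 1000 * 10^6 = 1000000000 bps
Time = 8192 / 1000000000 seconds
Time in us = 8192 * 10^6 / 1000000000 = 8.192

8.192


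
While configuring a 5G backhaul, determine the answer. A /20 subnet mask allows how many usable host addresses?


Given: subnet mask /20
Host bits = 32 - 20 = 12
Total addresses = 2^12 = 4096
Usable hosts = 4096 - 2 (network + broadcast) = 4094

4094


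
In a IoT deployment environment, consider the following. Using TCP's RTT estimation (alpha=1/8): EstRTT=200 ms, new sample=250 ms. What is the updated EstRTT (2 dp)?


Given: EstRTT = 200 ms, SampleRTT = 250 ms, alpha = 1/8
New EstRTT = (1 - alpha) * EstRTT + alpha * SampleRTT
(7/8) * 200 = 175
(1/8) * 250 = 31.25
New EstRTT = 175 + 31.25 = 206.25 ms -> 206.25 ms (2 dp)

206.25


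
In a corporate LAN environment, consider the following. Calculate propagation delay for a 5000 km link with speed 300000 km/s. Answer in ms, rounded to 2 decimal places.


Given: distance = 5000 km, speed = 300000 km/s
Delay = distance / speed = 5000 / 300000 seconds
Delay in ms = 5000 * 1000 / 300000
Delay = 16.6667 ms
Rounded to 2 dp = 16.67 ms

16.67


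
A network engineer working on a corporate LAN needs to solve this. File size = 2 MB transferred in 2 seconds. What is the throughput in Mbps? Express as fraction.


Given: file = 2 MB, time = 2 s
File in Mb = 2 * 8 = 16 Mb
Throughput = 16 / 2 Mbps
Throughput = 8 Mbps

8


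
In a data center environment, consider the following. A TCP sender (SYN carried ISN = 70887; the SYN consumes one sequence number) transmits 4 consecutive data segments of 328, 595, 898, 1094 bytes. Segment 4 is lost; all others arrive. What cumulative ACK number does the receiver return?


SYN uses sequence number 70887; first data byte = ISN + 1 = 70888.
Segment 1: SEQ = 70888, len = 328 B, covers [70888, 71215]
Segment 2: SEQ = 71216, len = 595 B, covers [71216, 71810]
Segment 3: SEQ = 71811, len = 898 B, covers [71811, 72708]
Segment 4: SEQ = 72709, len = 1094 B, covers [72709, 73802] [LOST]
In-order data received: bytes [70888, 72708] (segments 1..3).
Segment 4 missing -> gap begins at byte 72709.
Cumulative ACK = next expected in-order byte = 70888 + 328 + 595 + 898 = 72709

72709


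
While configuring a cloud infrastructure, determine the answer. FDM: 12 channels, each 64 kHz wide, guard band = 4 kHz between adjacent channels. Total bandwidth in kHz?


Given: 12 channels, 64 kHz each, guard = 4 kHz
Channel bandwidth = 12 * 64 = 768 kHz
Guard bands = 11 gaps * 4 kHz = 44 kHz
Total = 768 + 44 = 812 kHz

812


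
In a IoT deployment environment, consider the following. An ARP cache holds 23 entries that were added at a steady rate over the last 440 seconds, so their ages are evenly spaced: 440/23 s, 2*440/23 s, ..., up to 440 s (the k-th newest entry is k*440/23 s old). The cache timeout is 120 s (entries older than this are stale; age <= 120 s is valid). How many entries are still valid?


Ages are k * 440/23 s for k = 1..23 (spacing = 19.1304 s).
Entry k is valid iff k * 440/23 <= 120 iff k <= 23 * 120 / 440 = 6.2727
n_valid = floor(6.2727) = 6
(n_stale = 23 - 6 = 17)

6


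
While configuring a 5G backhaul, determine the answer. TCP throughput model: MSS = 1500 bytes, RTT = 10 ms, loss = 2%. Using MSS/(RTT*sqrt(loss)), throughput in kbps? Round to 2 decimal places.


Given: MSS = 1500 bytes, RTT = 10 ms, loss = 2%
RTT in seconds = 10 / 1000 = 0.01
Loss rate = 2% = 0.02
sqrt(loss) = sqrt(0.02) = 0.141421356237
Throughput (bytes/s) = 1500 / (0.01 * 0.141421356237) = 1060660.1718
Throughput (kbps) = 1060660.1718 * 8 / 1000 = 8485.281374 -> 8485.28 kbps (2 dp)

8485.28


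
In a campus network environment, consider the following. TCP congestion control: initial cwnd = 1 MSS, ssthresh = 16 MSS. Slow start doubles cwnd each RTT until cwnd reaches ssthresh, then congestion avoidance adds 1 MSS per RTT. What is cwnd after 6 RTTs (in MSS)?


RTT 0: cwnd = 1 MSS (initial)
RTT 1: cwnd = 2 MSS (slow start, doubled)
RTT 2: cwnd = 4 MSS (slow start, doubled)
RTT 3: cwnd = 8 MSS (slow start, doubled)
RTT 4: cwnd = 16 MSS (slow start, doubled)
RTT 5: cwnd = 17 MSS (congestion avoidance, +1)
RTT 6: cwnd = 18 MSS (congestion avoidance, +1)

18


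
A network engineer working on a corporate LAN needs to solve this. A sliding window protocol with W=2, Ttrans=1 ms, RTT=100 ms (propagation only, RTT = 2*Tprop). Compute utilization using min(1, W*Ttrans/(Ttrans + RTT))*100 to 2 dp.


Given: W = 2, Ttrans = 1 ms, RTT = 100 ms (= 2 * Tprop, Tprop = 50 ms)
Cycle time = Ttrans + RTT = 1 + 100 = 101 ms (first packet sent until its ACK returns)
W * Ttrans = 2 * 1 = 2 ms of sending per cycle
W * Ttrans / (Ttrans + RTT) = 2 / 101 = 0.019802
U = min(1, 0.019802) = 0.019802
U% = 1.98%

1.98


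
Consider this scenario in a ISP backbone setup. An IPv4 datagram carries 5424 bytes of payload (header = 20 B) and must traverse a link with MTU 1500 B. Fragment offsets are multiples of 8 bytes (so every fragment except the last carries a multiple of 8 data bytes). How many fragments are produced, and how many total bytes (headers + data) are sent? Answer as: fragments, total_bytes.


Max data per non-final fragment = floor((MTU - header)/8)*8 = floor((1500 - 20)/8)*8 = floor(1480/8)*8 = 1480 B
Final fragment needs no 8-byte alignment: it can carry up to MTU - header = 1480 B
Non-final fragments needed = ceil((payload - 1480) / 1480) = ceil(3944/1480) = ceil(2.6649) = 3
Number of fragments = 3 + 1 = 4
Fragment sizes (data): 3 * 1480 B + 984 B (last, 984 <= 1480 OK)
Total bytes sent = payload + n_frags * header = 5424 + 4*20 = 5424 + 80 = 5504 B

4, 5504


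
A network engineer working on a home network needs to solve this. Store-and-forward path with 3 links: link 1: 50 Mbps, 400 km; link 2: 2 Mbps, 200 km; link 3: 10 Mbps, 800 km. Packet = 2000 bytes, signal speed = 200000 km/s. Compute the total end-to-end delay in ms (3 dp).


Packet = 2000 bytes = 16000 bits. Store-and-forward: sum (t_trans + t_prop) per link.
Link 1: t_trans = 16000/(50*10^6) s = 0.3200 ms; t_prop = 400/200000 s = 2.0000 ms; subtotal = 2.3200 ms
Link 2: t_trans = 16000/(2*10^6) s = 8.0000 ms; t_prop = 200/200000 s = 1.0000 ms; subtotal = 9.0000 ms
Link 3: t_trans = 16000/(10*10^6) s = 1.6000 ms; t_prop = 800/200000 s = 4.0000 ms; subtotal = 5.6000 ms
End-to-end = 2.3200 + 9.0000 + 5.6000 = 16.9200 ms -> 16.920 ms (3 dp)

16.920


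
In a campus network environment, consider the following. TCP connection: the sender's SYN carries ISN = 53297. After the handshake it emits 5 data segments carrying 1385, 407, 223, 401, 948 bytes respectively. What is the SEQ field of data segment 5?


The SYN occupies sequence number ISN = 53297, so the first data byte is ISN + 1 = 53298.
SEQ of data segment i = (ISN + 1) + sum of payload sizes of segments 1..i-1.
Segment 1: SEQ = 53298, payload = 1385 bytes
Segment 2: SEQ = 54683, payload = 407 bytes
Segment 3: SEQ = 55090, payload = 223 bytes
Segment 4: SEQ = 55313, payload = 401 bytes
Segment 5: SEQ = 55714, payload = 948 bytes
SEQ of segment 5 = 53298 + 1385 + 407 + 223 + 401 = 55714

55714


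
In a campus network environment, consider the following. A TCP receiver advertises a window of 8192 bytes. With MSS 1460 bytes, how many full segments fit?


Given: RWND = 8192 bytes, MSS = 1460 bytes
Full segments = floor(RWND / MSS)
Full segments = floor(8192 / 1460)
Full segments = floor(5.611) = 5

5


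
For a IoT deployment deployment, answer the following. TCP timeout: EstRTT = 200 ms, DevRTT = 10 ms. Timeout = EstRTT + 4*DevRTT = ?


Given: EstRTT = 200 ms, DevRTT = 10 ms
Timeout = EstRTT + 4 * DevRTT
4 * DevRTT = 4 * 10 = 40
Timeout = 200 + 40 = 240 ms

240


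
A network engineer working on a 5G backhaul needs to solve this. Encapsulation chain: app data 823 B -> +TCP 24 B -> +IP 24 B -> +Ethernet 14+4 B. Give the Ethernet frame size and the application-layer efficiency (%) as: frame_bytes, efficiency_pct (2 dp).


TCP segment = 823 + 24 = 847 B
IP packet = 847 + 24 = 871 B
Ethernet frame = 871 + 14 + 4 = 889 B
Efficiency = app / frame = 823 / 889 = 0.925759 = 92.5759% -> 92.58% (2 dp)

889, 92.58


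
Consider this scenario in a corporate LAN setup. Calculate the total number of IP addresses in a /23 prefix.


Given: CIDR prefix /23
Host bits = 32 - 23 = 9
Total addresses = 2^9 = 512

512


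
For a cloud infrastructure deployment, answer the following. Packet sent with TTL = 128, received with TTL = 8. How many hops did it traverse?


Given: initial TTL = 128, received TTL = 8
Hops = initial TTL - received TTL
Hops = 128 - 8 = 120

120


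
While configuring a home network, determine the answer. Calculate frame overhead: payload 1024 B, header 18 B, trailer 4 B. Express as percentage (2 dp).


Given: payload = 1024 B, header = 18 B, trailer = 4 B
Overhead bytes = header + trailer = 18 + 4 = 22
Total frame = payload + overhead = 1024 + 22 = 1046
Overhead % = 22 / 1046 * 100 = 2.1033% -> 2.10% (2 dp)

2.10


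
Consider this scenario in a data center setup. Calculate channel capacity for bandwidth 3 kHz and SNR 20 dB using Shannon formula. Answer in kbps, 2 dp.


Given: B = 3 kHz, SNR = 20 dB
SNR linear = 10^(20/10) = 100
1 + SNR = 101
log2(101) = 6.6582114828
C = 3 * 1000 * 6.6582114828 = 19974.6344 bps
C = 19.974634 kbps -> 19.97 kbps (2 dp)

19.97


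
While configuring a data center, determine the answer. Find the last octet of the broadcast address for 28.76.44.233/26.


Given: IP = 28.76.44.233, prefix = /26
Host bits = 32 - 26 = 6
Network last octet = 233 AND mask = 192
Host part size = 2^6 - 1 = 63
Broadcast last octet = 192 OR 63 = 255

255


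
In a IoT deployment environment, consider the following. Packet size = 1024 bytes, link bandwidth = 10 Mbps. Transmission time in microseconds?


Given: packet = 1024 bytes, bandwidth = 10 Mbps
Packet in bits = 1024 * 8 = 8192 bits
Bandwidth = 10 * 10^6 = 10000000 bps
Time = 8192 / 10000000 seconds
Time in us = 8192 * 10^6 / 10000000 = 819.2

819.2


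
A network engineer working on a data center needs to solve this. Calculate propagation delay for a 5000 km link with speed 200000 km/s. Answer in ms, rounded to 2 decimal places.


Given: distance = 5000 km, speed = 200000 km/s
Delay = distance / speed = 5000 / 200000 seconds
Delay in ms = 5000 * 1000 / 200000
Delay = 25.0000 ms
Rounded to 2 dp = 25.00 ms

25.00


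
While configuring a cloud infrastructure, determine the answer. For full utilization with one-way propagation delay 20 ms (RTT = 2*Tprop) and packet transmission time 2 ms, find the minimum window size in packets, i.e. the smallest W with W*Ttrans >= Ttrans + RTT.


Given: Ttrans = 2 ms, RTT = 40 ms (= 2 * Tprop, Tprop = 20 ms)
Time until first ACK returns = Ttrans + RTT = 2 + 40 = 42 ms
Need W * Ttrans >= Ttrans + RTT  ->  W >= (Ttrans + RTT) / Ttrans
(Ttrans + RTT) / Ttrans = 42 / 2 = 21
W_min = ceil(21) = 21

21


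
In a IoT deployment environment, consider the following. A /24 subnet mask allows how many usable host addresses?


Given: subnet mask /24
Host bits = 32 - 24 = 8
Total addresses = 2^8 = 256
Usable hosts = 256 - 2 (network + broadcast) = 254

254


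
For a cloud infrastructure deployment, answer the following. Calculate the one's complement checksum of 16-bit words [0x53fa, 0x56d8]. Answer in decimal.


Given words: [0x53fa, 0x56d8]
Step 1: Sum all words
Raw sum = 21498 + 22232 = 43730
One's complement = ~43730 & 0xFFFF = 21805

21805


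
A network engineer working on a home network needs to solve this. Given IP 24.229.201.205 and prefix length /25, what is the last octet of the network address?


Given: IP = 24.229.201.205, prefix = /25
Subnet mask = 255.255.255.128
Last octet of IP: 205
Last octet of mask: 128
Network last octet = 205 AND 128 = 128

128
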